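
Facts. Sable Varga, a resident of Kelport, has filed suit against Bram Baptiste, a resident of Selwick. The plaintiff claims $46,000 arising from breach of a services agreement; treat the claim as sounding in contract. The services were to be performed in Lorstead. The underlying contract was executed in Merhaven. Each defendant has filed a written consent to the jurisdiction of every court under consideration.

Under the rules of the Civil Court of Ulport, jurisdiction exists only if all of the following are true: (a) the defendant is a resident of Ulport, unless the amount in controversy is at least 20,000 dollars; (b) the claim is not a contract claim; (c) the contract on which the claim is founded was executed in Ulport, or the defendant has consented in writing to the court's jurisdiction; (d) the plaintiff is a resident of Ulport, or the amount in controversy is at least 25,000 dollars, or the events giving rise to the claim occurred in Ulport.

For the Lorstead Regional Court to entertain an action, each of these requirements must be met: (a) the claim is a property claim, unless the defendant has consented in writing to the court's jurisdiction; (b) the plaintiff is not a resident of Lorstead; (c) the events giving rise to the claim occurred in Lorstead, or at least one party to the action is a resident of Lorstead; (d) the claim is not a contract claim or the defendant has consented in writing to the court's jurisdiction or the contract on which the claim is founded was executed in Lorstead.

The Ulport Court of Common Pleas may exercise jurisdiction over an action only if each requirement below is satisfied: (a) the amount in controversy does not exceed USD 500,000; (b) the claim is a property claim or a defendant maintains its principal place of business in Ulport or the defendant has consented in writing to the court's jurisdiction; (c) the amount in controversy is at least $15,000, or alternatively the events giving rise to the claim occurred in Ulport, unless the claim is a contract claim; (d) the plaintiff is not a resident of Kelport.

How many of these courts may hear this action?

The Civil Court of Ulport:
  (a) The defendant resides in Selwick, not Ulport. But the amount in controversy is $46,000, which meets the USD 20,000 floor, and the 'unless' clause therefore excuses the requirement. Satisfied.
  (b) The claim is a contract claim. Not satisfied.
  (c) Every defendant has filed written consent, so this disjunct is met. Satisfied.
  (d) The amount in controversy is $46,000, which meets the $25,000 floor, which satisfies one of the alternatives. Satisfied.
  → No jurisdiction.
The Lorstead Regional Court:
  (a) The claim is a contract claim, not a property claim. But every defendant has filed written consent, and the 'unless' clause therefore excuses the requirement. Met.
  (b) The plaintiff resides in Kelport, which is not Lorstead. Met.
  (c) The operative events occurred in Lorstead, which satisfies one of the alternatives. Met.
  (d) Every defendant has filed written consent — that alternative is enough. Satisfied.
  → The court has jurisdiction.
The Ulport Court of Common Pleas:
  (a) The amount in controversy is USD 46,000, within the $500,000 ceiling. Condition met.
  (b) Every defendant has filed written consent, which satisfies one of the alternatives. Met.
  (c) The amount in controversy is $46,000, which meets the 15,000 dollars floor — that alternative is enough. Condition met.
  (d) The plaintiff resides in Kelport. Not met.
  → Not every requirement is met — no jurisdiction.
Courts with jurisdiction: the Lorstead Regional Court — 1 in total.

1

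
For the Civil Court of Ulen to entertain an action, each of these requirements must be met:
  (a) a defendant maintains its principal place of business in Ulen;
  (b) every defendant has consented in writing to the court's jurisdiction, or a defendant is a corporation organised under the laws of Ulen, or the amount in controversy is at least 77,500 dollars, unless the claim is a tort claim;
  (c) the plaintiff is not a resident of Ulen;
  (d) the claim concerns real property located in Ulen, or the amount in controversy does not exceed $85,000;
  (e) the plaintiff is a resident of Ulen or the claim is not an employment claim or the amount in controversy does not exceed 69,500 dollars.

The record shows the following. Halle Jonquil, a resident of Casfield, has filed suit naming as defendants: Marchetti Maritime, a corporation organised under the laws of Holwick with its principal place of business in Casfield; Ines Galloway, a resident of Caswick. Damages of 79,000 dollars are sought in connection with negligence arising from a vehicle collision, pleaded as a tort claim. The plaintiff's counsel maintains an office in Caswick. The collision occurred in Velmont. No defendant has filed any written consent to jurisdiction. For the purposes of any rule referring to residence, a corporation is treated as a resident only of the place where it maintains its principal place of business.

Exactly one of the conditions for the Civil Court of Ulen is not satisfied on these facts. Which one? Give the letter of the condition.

The Civil Court of Ulen:
  (a) The corporate defendant(s) have their principal place of business in Casfield, not Ulen. Condition not met.
  (b) The amount in controversy is $79,000, which meets the USD 77,500 floor, so one alternative holds. Met.
  (c) The plaintiff resides in Casfield, which is not Ulen. Satisfied.
  (d) The amount in controversy is $79,000, within the 85,000 dollars ceiling, which satisfies one of the alternatives. Met.
  (e) The claim is a tort claim, not an employment claim, so this disjunct is met. Satisfied.
Only condition (a) fails.

(a)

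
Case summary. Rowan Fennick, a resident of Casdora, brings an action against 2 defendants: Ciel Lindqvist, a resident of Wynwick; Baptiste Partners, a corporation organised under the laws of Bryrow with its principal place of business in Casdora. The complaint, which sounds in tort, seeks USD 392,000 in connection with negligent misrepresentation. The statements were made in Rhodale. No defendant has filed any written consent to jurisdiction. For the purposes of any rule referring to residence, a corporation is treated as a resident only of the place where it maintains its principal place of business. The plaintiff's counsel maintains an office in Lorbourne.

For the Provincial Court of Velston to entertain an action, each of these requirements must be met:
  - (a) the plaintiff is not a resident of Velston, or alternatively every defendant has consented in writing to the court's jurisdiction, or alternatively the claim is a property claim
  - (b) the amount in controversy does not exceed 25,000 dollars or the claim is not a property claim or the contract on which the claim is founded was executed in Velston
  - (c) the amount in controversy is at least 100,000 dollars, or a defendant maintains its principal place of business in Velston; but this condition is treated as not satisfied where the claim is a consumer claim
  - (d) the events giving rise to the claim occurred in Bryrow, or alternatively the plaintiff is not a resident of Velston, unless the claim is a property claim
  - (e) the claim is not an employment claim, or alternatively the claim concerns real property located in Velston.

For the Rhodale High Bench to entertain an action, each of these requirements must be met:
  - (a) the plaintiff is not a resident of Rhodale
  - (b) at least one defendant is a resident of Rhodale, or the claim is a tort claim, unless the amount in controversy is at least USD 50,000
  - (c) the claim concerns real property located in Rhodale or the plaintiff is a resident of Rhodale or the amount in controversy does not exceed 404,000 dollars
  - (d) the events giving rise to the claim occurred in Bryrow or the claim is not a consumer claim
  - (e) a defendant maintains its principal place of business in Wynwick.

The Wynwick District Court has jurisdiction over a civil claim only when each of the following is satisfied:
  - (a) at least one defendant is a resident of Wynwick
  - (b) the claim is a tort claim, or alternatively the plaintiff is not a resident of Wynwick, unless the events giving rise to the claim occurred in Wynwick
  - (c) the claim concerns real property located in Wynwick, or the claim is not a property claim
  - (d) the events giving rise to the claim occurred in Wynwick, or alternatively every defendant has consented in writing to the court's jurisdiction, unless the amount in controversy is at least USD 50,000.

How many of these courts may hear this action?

The Provincial Court of Velston:
  (a) The plaintiff resides in Casdora, which is not Velston, so this disjunct is met. Condition met.
  (b) The claim is a tort claim, not a property claim, so this disjunct is met. Condition met.
  (c) The amount in controversy is 392,000 dollars, which meets the 100,000 dollars floor, so this disjunct is met. The exception is not triggered, since the claim is a tort claim, not a consumer claim. Condition met.
  (d) The plaintiff resides in Casdora, which is not Velston, so this disjunct is met. Condition met.
  (e) The claim is a tort claim, not an employment claim — that alternative is enough. Condition met.
  → Every requirement is satisfied — jurisdiction.
The Rhodale High Bench:
  (a) The plaintiff resides in Casdora, which is not Rhodale. Met.
  (b) The claim is a tort claim — that alternative is enough. Satisfied.
  (c) The amount in controversy is 392,000 dollars, within the $404,000 ceiling, so one alternative holds. Satisfied.
  (d) The claim is a tort claim, not a consumer claim, which satisfies one of the alternatives. Satisfied.
  (e) The corporate defendant(s) have their principal place of business in Casdora, not Wynwick. Fails.
  → No jurisdiction.
The Wynwick District Court:
  (a) Ciel Lindqvist resides in Wynwick. Condition met.
  (b) The claim is a tort claim, so one alternative holds. Satisfied.
  (c) The claim is a tort claim, not a property claim — that alternative is enough. Condition met.
  (d) The operative events occurred in Rhodale, not Wynwick; no such written consent has been filed — every alternative fails. However, the amount in controversy is USD 392,000, which meets the $50,000 floor, so the 'unless' proviso supplies this condition. Condition met.
  → Jurisdiction lies.
Courts with jurisdiction: the Provincial Court of Velston, the Wynwick District Court — 2 in total.

2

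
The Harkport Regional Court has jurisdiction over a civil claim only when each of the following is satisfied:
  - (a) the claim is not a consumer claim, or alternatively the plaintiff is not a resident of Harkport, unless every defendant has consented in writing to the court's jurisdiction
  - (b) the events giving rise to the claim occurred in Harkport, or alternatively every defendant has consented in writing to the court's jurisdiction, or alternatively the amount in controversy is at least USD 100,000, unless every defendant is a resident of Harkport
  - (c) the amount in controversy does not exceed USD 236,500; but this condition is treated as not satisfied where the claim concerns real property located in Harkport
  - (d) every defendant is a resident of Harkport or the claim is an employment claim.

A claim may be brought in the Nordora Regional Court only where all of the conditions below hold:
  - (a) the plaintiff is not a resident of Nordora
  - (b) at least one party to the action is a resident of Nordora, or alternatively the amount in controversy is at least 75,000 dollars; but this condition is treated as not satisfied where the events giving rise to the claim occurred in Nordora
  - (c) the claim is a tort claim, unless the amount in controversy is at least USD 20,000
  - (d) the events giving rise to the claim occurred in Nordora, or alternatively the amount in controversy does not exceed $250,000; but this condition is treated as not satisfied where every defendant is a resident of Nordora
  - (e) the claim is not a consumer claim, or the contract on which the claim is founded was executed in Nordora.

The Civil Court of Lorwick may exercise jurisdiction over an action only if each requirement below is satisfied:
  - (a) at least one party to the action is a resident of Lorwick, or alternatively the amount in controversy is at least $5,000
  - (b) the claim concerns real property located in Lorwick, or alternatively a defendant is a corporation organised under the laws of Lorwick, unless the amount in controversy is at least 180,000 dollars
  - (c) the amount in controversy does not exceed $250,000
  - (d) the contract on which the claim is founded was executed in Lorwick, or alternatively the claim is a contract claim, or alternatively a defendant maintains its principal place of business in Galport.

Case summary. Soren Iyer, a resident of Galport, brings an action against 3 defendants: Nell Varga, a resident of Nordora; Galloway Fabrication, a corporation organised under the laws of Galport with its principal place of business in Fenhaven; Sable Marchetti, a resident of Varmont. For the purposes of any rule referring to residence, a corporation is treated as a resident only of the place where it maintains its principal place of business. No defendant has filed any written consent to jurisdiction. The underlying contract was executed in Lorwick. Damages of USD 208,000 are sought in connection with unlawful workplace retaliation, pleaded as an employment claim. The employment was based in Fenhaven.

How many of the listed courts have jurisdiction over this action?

3

The Harkport Regional Court:
  (a) The claim is an employment claim, not a consumer claim, so this disjunct is met. Condition met.
  (b) The amount in controversy is 208,000 dollars, which meets the USD 100,000 floor — that alternative is enough. Condition met.
  (c) The amount in controversy is 208,000 dollars, within the $236,500 ceiling. The exception is not triggered, since the claim does not concern real property. Condition met.
  (d) The claim is an employment claim — that alternative is enough. Satisfied.
  → Every requirement is satisfied — jurisdiction.
The Nordora Regional Court:
  (a) The plaintiff resides in Galport, which is not Nordora. Met.
  (b) Nell Varga resides in Nordora — that alternative is enough. The carve-out does not apply: the operative events occurred in Fenhaven, not Nordora. Condition met.
  (c) The claim is an employment claim, not a tort claim. But the amount in controversy is USD 208,000, which meets the 20,000 dollars floor, and the 'unless' clause therefore excuses the requirement. Met.
  (d) The amount in controversy is 208,000 dollars, within the 250,000 dollars ceiling, so one alternative holds. The exception is not triggered, since the defendants reside as follows — Nell Varga in Nordora, Galloway Fabrication in Fenhaven, Sable Marchetti in Varmont — not all in Nordora. Condition met.
  (e) The claim is an employment claim, not a consumer claim, so this disjunct is met. Met.
  → Every requirement is satisfied — jurisdiction.
The Civil Court of Lorwick:
  (a) The amount in controversy is $208,000, which meets the USD 5,000 floor, so one alternative holds. Satisfied.
  (b) The claim does not concern real property; the corporate defendant(s) are organised in Galport, not Lorwick — none of the alternatives is met. However, the amount in controversy is 208,000 dollars, which meets the USD 180,000 floor, so the 'unless' proviso supplies this condition. Satisfied.
  (c) The amount in controversy is $208,000, within the USD 250,000 ceiling. Met.
  (d) The contract was executed in Lorwick, which satisfies one of the alternatives. Condition met.
  → Jurisdiction lies.
Courts with jurisdiction: the Harkport Regional Court, the Nordora Regional Court, the Civil Court of Lorwick — 3 in total.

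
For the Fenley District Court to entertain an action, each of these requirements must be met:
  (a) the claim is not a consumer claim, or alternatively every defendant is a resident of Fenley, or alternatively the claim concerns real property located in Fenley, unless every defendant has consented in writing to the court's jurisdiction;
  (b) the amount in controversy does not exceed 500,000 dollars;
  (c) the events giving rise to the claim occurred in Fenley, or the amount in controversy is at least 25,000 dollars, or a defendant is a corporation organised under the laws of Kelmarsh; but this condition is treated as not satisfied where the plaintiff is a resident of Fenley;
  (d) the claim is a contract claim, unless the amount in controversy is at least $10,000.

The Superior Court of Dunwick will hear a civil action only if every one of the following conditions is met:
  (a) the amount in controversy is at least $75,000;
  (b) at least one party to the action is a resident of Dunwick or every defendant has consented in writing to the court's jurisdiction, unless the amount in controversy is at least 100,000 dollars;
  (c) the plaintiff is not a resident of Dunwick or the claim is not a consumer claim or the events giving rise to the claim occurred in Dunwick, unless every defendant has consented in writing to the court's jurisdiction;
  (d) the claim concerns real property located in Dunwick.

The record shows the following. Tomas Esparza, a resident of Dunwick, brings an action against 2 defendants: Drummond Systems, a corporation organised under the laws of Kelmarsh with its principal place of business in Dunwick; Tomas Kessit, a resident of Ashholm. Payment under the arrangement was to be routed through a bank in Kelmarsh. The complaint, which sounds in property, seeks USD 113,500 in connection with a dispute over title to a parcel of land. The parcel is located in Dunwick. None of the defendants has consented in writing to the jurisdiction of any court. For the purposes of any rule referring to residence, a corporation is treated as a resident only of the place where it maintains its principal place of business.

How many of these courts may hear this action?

2

The Fenley District Court:
  (a) The claim is a property claim, not a consumer claim, so one alternative holds. Met.
  (b) The amount in controversy is USD 113,500, within the USD 500,000 ceiling. Met.
  (c) The amount in controversy is USD 113,500, which meets the $25,000 floor, so one alternative holds. The carve-out does not apply: the plaintiff resides in Dunwick, not Fenley. Met.
  (d) The claim is a property claim, not a contract claim. But the amount in controversy is $113,500, which meets the 10,000 dollars floor, and the 'unless' clause therefore excuses the requirement. Satisfied.
  → Every requirement is satisfied — jurisdiction.
The Superior Court of Dunwick:
  (a) The amount in controversy is $113,500, which meets the USD 75,000 floor. Satisfied.
  (b) Tomas Esparza resides in Dunwick, which satisfies one of the alternatives. Condition met.
  (c) The claim is a property claim, not a consumer claim, which satisfies one of the alternatives. Condition met.
  (d) The property lies in Dunwick. Satisfied.
  → Jurisdiction lies.
Courts with jurisdiction: the Fenley District Court, the Superior Court of Dunwick — 2 in total.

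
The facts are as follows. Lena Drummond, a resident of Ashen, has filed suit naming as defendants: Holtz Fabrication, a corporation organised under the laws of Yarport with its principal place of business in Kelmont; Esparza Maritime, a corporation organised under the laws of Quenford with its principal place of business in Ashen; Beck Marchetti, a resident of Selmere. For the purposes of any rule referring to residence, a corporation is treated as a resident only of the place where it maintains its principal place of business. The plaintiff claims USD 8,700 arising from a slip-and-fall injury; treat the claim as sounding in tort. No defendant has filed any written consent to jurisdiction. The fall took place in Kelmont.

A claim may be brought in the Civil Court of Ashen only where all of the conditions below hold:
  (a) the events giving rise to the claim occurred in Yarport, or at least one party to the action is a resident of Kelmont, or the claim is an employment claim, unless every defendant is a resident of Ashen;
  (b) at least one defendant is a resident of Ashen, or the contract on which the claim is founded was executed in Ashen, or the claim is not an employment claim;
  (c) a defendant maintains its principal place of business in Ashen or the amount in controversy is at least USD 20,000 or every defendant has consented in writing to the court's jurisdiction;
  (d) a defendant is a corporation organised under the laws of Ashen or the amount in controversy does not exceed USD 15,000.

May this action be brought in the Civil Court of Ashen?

The Civil Court of Ashen:
  (a) Holtz Fabrication resides in Kelmont, so one alternative holds. Condition met.
  (b) Esparza Maritime resides in Ashen — that alternative is enough. Met.
  (c) Esparza Maritime has its principal place of business in Ashen, so this disjunct is met. Condition met.
  (d) The amount in controversy is $8,700, within the $15,000 ceiling, which satisfies one of the alternatives. Met.
  → All conditions met; jurisdiction exists.

Yes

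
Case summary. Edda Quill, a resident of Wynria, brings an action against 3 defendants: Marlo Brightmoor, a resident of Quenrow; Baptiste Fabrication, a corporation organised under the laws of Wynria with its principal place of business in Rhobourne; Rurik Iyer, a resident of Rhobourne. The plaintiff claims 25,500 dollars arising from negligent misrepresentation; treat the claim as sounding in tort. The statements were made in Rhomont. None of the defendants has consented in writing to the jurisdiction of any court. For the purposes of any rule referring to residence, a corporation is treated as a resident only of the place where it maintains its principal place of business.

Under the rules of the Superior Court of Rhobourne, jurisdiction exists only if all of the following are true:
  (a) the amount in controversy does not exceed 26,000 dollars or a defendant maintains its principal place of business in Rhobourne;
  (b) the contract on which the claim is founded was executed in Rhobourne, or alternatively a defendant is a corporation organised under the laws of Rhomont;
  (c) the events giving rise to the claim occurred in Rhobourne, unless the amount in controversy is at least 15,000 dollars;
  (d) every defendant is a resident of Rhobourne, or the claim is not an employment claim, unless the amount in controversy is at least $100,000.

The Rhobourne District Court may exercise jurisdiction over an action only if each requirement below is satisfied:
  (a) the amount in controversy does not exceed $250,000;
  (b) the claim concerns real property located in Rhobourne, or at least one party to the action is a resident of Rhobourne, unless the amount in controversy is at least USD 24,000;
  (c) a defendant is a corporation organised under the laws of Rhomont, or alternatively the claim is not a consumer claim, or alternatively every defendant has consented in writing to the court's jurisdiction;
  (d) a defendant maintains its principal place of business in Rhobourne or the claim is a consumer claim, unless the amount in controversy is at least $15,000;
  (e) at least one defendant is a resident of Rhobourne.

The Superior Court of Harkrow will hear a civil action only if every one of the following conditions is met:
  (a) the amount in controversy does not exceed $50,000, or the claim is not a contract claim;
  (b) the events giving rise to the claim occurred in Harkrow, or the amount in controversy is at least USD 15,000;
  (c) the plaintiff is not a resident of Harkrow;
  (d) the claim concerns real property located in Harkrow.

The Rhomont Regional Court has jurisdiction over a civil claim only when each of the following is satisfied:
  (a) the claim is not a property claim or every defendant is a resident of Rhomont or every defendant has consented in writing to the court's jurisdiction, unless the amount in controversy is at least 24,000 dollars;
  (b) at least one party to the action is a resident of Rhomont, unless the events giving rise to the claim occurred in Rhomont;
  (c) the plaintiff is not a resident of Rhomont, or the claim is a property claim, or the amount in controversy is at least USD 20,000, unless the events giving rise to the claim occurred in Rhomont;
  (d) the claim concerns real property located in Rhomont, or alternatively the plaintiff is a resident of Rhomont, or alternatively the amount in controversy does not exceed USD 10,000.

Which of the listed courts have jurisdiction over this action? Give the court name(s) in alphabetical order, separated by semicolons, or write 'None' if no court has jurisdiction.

the Rhobourne District Court

The Superior Court of Rhobourne:
  (a) The amount in controversy is 25,500 dollars, within the 26,000 dollars ceiling, which satisfies one of the alternatives. Satisfied.
  (b) No contract (and hence no place of execution) is alleged; the corporate defendant(s) are organised in Wynria, not Rhomont — no alternative holds. Fails.
  (c) The operative events occurred in Rhomont, not Rhobourne. However, the amount in controversy is 25,500 dollars, which meets the $15,000 floor, so the 'unless' proviso supplies this condition. Condition met.
  (d) The claim is a tort claim, not an employment claim, so this disjunct is met. Condition met.
  → No jurisdiction.
The Rhobourne District Court:
  (a) The amount in controversy is USD 25,500, within the USD 250,000 ceiling. Satisfied.
  (b) Baptiste Fabrication resides in Rhobourne, so one alternative holds. Condition met.
  (c) The claim is a tort claim, not a consumer claim, so this disjunct is met. Satisfied.
  (d) Baptiste Fabrication has its principal place of business in Rhobourne, so one alternative holds. Condition met.
  (e) Baptiste Fabrication resides in Rhobourne. Condition met.
  → All conditions met; jurisdiction exists.
The Superior Court of Harkrow:
  (a) The amount in controversy is USD 25,500, within the $50,000 ceiling, which satisfies one of the alternatives. Condition met.
  (b) The amount in controversy is USD 25,500, which meets the 15,000 dollars floor, so this disjunct is met. Met.
  (c) The plaintiff resides in Wynria, which is not Harkrow. Condition met.
  (d) The claim does not concern real property. Not satisfied.
  → At least one condition fails; no jurisdiction.
The Rhomont Regional Court:
  (a) The claim is a tort claim, not a property claim, so one alternative holds. Condition met.
  (b) No party resides in Rhomont. However, the operative events occurred in Rhomont, so the 'unless' proviso supplies this condition. Condition met.
  (c) The plaintiff resides in Wynria, which is not Rhomont, so one alternative holds. Satisfied.
  (d) The claim does not concern real property; the plaintiff resides in Wynria, not Rhomont; the amount in controversy is $25,500, above the 10,000 dollars ceiling — no alternative holds. Condition not met.
  → At least one condition fails; no jurisdiction.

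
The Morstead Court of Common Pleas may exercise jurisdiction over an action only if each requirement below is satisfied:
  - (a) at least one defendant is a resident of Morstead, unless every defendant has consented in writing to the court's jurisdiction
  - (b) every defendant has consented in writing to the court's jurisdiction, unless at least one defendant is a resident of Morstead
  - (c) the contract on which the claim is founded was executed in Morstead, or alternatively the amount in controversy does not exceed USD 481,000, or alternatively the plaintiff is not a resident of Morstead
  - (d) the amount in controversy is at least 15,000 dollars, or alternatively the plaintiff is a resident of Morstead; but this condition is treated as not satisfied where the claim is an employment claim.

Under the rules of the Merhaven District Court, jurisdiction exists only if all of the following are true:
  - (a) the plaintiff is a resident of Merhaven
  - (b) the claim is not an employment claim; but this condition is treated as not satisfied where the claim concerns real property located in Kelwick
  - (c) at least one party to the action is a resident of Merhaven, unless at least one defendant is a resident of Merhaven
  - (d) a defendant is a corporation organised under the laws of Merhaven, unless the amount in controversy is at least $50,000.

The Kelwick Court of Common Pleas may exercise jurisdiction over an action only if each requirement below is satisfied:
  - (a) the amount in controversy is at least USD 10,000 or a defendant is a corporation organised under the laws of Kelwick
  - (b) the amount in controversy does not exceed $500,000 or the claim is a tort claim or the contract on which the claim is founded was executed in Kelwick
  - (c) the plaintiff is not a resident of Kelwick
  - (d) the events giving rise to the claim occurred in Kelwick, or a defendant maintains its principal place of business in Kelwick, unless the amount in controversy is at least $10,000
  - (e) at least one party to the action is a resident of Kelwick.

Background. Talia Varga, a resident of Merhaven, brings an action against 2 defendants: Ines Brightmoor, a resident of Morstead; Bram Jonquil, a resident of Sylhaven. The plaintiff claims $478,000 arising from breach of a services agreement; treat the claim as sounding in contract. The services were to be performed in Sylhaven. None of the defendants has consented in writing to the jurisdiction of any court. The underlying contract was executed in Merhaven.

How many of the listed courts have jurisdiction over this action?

2

The Morstead Court of Common Pleas:
  (a) Ines Brightmoor resides in Morstead. Condition met.
  (b) No such written consent has been filed. The proviso rescues it, though: Ines Brightmoor resides in Morstead. Met.
  (c) The amount in controversy is $478,000, within the $481,000 ceiling, so one alternative holds. Condition met.
  (d) The amount in controversy is 478,000 dollars, which meets the USD 15,000 floor, which satisfies one of the alternatives. And the carve-out is inapplicable — the claim is a contract claim, not an employment claim. Met.
  → Every requirement is satisfied — jurisdiction.
The Merhaven District Court:
  (a) The plaintiff resides in Merhaven. Met.
  (b) The claim is a contract claim, not an employment claim. The carve-out does not apply: the claim does not concern real property. Satisfied.
  (c) Talia Varga resides in Merhaven. Condition met.
  (d) No defendant is a corporation. But the amount in controversy is 478,000 dollars, which meets the 50,000 dollars floor, and the 'unless' clause therefore excuses the requirement. Condition met.
  → Every requirement is satisfied — jurisdiction.
The Kelwick Court of Common Pleas:
  (a) The amount in controversy is 478,000 dollars, which meets the $10,000 floor, so this disjunct is met. Satisfied.
  (b) The amount in controversy is 478,000 dollars, within the 500,000 dollars ceiling, so one alternative holds. Met.
  (c) The plaintiff resides in Merhaven, which is not Kelwick. Condition met.
  (d) The operative events occurred in Sylhaven, not Kelwick; no defendant is a corporation — every alternative fails. However, the amount in controversy is USD 478,000, which meets the 10,000 dollars floor, so the 'unless' proviso supplies this condition. Condition met.
  (e) No party resides in Kelwick. Condition not met.
  → No jurisdiction.
Courts with jurisdiction: the Morstead Court of Common Pleas, the Merhaven District Court — 2 in total.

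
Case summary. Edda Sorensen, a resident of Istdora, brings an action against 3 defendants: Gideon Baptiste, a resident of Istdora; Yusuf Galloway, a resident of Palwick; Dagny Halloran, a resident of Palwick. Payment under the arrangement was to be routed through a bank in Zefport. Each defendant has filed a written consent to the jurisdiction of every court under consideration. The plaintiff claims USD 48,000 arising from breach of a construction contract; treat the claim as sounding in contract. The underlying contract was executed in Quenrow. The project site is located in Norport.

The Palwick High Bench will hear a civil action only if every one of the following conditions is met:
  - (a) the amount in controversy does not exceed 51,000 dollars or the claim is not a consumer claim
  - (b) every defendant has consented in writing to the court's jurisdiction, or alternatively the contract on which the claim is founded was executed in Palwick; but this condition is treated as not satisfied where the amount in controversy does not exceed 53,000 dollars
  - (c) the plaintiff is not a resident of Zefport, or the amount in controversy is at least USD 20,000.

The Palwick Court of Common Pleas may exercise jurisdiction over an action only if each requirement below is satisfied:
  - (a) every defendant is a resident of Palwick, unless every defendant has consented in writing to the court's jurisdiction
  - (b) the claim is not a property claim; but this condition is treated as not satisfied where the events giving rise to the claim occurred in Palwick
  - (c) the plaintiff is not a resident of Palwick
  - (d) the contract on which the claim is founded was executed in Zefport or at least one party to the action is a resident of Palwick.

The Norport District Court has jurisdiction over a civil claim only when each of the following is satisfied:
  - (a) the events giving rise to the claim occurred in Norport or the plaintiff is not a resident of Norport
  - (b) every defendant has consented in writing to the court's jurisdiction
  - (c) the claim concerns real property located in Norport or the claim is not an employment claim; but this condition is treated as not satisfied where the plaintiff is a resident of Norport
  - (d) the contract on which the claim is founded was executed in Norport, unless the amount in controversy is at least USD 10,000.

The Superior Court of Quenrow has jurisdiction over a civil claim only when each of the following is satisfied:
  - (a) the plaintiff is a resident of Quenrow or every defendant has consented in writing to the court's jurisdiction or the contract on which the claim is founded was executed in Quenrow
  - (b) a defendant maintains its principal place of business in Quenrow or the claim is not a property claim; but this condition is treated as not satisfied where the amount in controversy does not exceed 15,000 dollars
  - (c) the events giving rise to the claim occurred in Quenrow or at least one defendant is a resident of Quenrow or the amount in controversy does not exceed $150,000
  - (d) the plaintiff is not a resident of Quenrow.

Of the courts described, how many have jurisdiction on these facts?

The Palwick High Bench:
  (a) The amount in controversy is $48,000, within the $51,000 ceiling, which satisfies one of the alternatives. Condition met.
  (b) Every defendant has filed written consent, which satisfies one of the alternatives. However, the amount in controversy is 48,000 dollars, within the 53,000 dollars ceiling, which falls within the stated exception and so defeats the condition. Condition not met.
  (c) The plaintiff resides in Istdora, which is not Zefport — that alternative is enough. Met.
  → The court lacks jurisdiction.
The Palwick Court of Common Pleas:
  (a) The defendants reside as follows — Gideon Baptiste in Istdora, Yusuf Galloway in Palwick, Dagny Halloran in Palwick — not all in Palwick. However, every defendant has filed written consent, so the 'unless' proviso supplies this condition. Condition met.
  (b) The claim is a contract claim, not a property claim. And the carve-out is inapplicable — the operative events occurred in Norport, not Palwick. Satisfied.
  (c) The plaintiff resides in Istdora, which is not Palwick. Satisfied.
  (d) Yusuf Galloway resides in Palwick, so one alternative holds. Satisfied.
  → Jurisdiction lies.
The Norport District Court:
  (a) The operative events occurred in Norport, which satisfies one of the alternatives. Condition met.
  (b) Every defendant has filed written consent. Condition met.
  (c) The claim is a contract claim, not an employment claim, so this disjunct is met. The carve-out does not apply: the plaintiff resides in Istdora, not Norport. Met.
  (d) The contract was executed in Quenrow, not Norport. The proviso rescues it, though: the amount in controversy is USD 48,000, which meets the USD 10,000 floor. Satisfied.
  → Jurisdiction lies.
The Superior Court of Quenrow:
  (a) Every defendant has filed written consent, which satisfies one of the alternatives. Satisfied.
  (b) The claim is a contract claim, not a property claim, so this disjunct is met. The carve-out does not apply: the amount in controversy is $48,000, above the $15,000 ceiling. Met.
  (c) The amount in controversy is 48,000 dollars, within the USD 150,000 ceiling, so one alternative holds. Met.
  (d) The plaintiff resides in Istdora, which is not Quenrow. Satisfied.
  → All conditions met; jurisdiction exists.
Courts with jurisdiction: the Palwick Court of Common Pleas, the Norport District Court, the Superior Court of Quenrow — 3 in total.

3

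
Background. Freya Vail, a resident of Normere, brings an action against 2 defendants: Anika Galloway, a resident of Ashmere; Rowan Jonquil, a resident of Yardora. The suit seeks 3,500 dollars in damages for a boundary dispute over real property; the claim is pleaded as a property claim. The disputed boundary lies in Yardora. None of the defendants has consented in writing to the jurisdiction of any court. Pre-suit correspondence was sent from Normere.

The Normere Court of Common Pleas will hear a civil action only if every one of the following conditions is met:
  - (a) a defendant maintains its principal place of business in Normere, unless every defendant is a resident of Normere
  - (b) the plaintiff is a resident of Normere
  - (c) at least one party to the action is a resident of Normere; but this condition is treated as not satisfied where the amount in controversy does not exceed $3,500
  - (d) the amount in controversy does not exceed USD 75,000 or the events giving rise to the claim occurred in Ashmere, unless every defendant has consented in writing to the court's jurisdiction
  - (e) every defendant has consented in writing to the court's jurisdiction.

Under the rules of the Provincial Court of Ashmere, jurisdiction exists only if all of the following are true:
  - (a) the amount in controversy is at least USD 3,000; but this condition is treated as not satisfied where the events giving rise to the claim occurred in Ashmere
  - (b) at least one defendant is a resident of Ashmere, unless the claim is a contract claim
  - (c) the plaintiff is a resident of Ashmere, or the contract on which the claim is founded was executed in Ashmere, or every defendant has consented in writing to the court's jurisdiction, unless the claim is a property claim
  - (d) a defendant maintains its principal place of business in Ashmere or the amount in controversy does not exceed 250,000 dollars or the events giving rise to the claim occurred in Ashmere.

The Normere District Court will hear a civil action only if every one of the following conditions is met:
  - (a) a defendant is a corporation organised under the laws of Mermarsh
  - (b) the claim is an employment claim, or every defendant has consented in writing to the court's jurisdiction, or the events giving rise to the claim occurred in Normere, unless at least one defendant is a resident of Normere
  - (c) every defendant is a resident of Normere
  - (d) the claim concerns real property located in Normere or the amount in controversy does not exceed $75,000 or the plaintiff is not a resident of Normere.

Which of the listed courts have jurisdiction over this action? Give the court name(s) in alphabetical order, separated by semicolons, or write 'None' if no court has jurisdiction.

the Provincial Court of Ashmere

The Normere Court of Common Pleas:
  (a) No defendant is a corporation. Nor does the 'unless' clause help: the defendants reside as follows — Anika Galloway in Ashmere, Rowan Jonquil in Yardora — not all in Normere. Not satisfied.
  (b) The plaintiff resides in Normere. Satisfied.
  (c) Freya Vail resides in Normere. But the carve-out bites: the amount in controversy is $3,500, within the 3,500 dollars ceiling. Not satisfied.
  (d) The amount in controversy is USD 3,500, within the USD 75,000 ceiling, which satisfies one of the alternatives. Met.
  (e) No such written consent has been filed. Fails.
  → The court lacks jurisdiction.
The Provincial Court of Ashmere:
  (a) The amount in controversy is $3,500, which meets the USD 3,000 floor. The exception is not triggered, since the operative events occurred in Yardora, not Ashmere. Met.
  (b) Anika Galloway resides in Ashmere. Satisfied.
  (c) The plaintiff resides in Normere, not Ashmere; no contract (and hence no place of execution) is alleged; no such written consent has been filed — every alternative fails. However, the claim is a property claim, so the 'unless' proviso supplies this condition. Satisfied.
  (d) The amount in controversy is 3,500 dollars, within the 250,000 dollars ceiling, so one alternative holds. Met.
  → Jurisdiction lies.
The Normere District Court:
  (a) No defendant is a corporation. Not met.
  (b) The claim is a property claim, not an employment claim; no such written consent has been filed; the operative events occurred in Yardora, not Normere — no alternative holds. Nor does the 'unless' clause help: no defendant resides in Normere (they reside in Ashmere, Yardora). Condition not met.
  (c) The defendants reside as follows — Anika Galloway in Ashmere, Rowan Jonquil in Yardora — not all in Normere. Fails.
  (d) The amount in controversy is 3,500 dollars, within the $75,000 ceiling, which satisfies one of the alternatives. Met.
  → The court lacks jurisdiction.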